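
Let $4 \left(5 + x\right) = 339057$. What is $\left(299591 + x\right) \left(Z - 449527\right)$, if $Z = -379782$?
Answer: $- \frac{1274980485909}{4} \approx -3.1875 \cdot 10^{11}$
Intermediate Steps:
$x = \frac{339037}{4}$ ($x = -5 + \frac{1}{4} \cdot 339057 = -5 + \frac{339057}{4} = \frac{339037}{4} \approx 84759.0$)
$\left(299591 + x\right) \left(Z - 449527\right) = \left(299591 + \frac{339037}{4}\right) \left(-379782 - 449527\right) = \frac{1537401}{4} \left(-829309\right) = - \frac{1274980485909}{4}$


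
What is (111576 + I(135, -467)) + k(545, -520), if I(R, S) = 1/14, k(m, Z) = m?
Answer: 1569695/14 ≈ 1.1212e+5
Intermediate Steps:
I(R, S) = 1/14
(111576 + I(135, -467)) + k(545, -520) = (111576 + 1/14) + 545 = 1562065/14 + 545 = 1569695/14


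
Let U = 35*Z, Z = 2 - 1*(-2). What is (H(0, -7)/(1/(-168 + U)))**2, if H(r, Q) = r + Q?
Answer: 38416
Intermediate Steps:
Z = 4 (Z = 2 + 2 = 4)
U = 140 (U = 35*4 = 140)
H(r, Q) = Q + r
(H(0, -7)/(1/(-168 + U)))**2 = ((-7 + 0)/(1/(-168 + 140)))**2 = (-7/(1/(-28)))**2 = (-7/(-1/28))**2 = (-7*(-28))**2 = 196**2 = 38416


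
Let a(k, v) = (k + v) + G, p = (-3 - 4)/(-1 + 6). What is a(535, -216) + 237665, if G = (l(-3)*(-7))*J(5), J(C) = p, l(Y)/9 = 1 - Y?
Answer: 1191684/5 ≈ 2.3834e+5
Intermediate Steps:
l(Y) = 9 - 9*Y (l(Y) = 9*(1 - Y) = 9 - 9*Y)
p = -7/5 ≈ -1.4000
J(C) = -7/5
G = 1764/5 (G = ((9 - 9*(-3))*(-7))*(-7/5) = ((9 + 27)*(-7))*(-7/5) = (36*(-7))*(-7/5) = -252*(-7/5) = 1764/5 ≈ 352.80)
a(k, v) = 1764/5 + k + v (a(k, v) = (k + v) + 1764/5 = 1764/5 + k + v)
a(535, -216) + 237665 = (1764/5 + 535 - 216) + 237665 = 3359/5 + 237665 = 1191684/5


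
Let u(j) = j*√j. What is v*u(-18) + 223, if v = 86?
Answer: 223 - 4644*I*√2 ≈ 223.0 - 6567.6*I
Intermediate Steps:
u(j) = j^(3/2)
v*u(-18) + 223 = 86*(-18)^(3/2) + 223 = 86*(-54*I*√2) + 223 = -4644*I*√2 + 223 = 223 - 4644*I*√2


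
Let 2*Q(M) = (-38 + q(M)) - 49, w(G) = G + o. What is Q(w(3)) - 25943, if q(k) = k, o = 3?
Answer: -51967/2 ≈ -25984.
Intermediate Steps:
w(G) = 3 + G (w(G) = G + 3 = 3 + G)
Q(M) = -87/2 + M/2 (Q(M) = ((-38 + M) - 49)/2 = (-87 + M)/2 = -87/2 + M/2)
Q(w(3)) - 25943 = (-87/2 + (3 + 3)/2) - 25943 = (-87/2 + (½)*6) - 25943 = (-87/2 + 3) - 25943 = -81/2 - 25943 = -51967/2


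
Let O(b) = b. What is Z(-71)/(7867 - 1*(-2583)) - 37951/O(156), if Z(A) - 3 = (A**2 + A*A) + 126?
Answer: -197497517/815100 ≈ -242.30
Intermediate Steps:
Z(A) = 129 + 2*A**2 (Z(A) = 3 + ((A**2 + A*A) + 126) = 3 + ((A**2 + A**2) + 126) = 3 + (2*A**2 + 126) = 3 + (126 + 2*A**2) = 129 + 2*A**2)
Z(-71)/(7867 - 1*(-2583)) - 37951/O(156) = (129 + 2*(-71)**2)/(7867 - 1*(-2583)) - 37951/156 = (129 + 2*5041)/(7867 + 2583) - 37951*1/156 = (129 + 10082)/10450 - 37951/156 = 10211*(1/10450) - 37951/156 = 10211/10450 - 37951/156 = -197497517/815100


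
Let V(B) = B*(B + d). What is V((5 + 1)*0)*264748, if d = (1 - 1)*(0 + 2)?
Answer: 0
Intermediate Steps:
d = 0 (d = 0*2 = 0)
V(B) = B² (V(B) = B*(B + 0) = B*B = B²)
V((5 + 1)*0)*264748 = ((5 + 1)*0)²*264748 = (6*0)²*264748 = 0²*264748 = 0*264748 = 0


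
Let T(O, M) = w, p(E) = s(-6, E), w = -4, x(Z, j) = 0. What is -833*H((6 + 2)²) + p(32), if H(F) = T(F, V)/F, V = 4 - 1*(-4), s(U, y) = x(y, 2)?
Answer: 833/16 ≈ 52.063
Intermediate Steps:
s(U, y) = 0
p(E) = 0
V = 8 (V = 4 + 4 = 8)
T(O, M) = -4
H(F) = -4/F
-833*H((6 + 2)²) + p(32) = -(-3332)/((6 + 2)²) + 0 = -(-3332)/(8²) + 0 = -(-3332)/64 + 0 = -833*(-1/16) + 0 = 833/16 + 0 = 833/16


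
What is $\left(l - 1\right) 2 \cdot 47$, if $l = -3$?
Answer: $-376$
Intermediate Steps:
$\left(l - 1\right) 2 \cdot 47 = \left(-3 - 1\right) 2 \cdot 47 = \left(-4\right) 2 \cdot 47 = \left(-8\right) 47 = -376$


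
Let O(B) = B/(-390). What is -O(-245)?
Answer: -49/78 ≈ -0.62821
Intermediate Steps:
O(B) = -B/390 (O(B) = B*(-1/390) = -B/390)
-O(-245) = -(-1)*(-245)/390 = -1*49/78 = -49/78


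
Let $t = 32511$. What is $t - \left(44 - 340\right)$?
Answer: $32807$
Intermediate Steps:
$t - \left(44 - 340\right) = 32511 - \left(44 - 340\right) = 32511 - -296 = 32511 + 296 = 32807$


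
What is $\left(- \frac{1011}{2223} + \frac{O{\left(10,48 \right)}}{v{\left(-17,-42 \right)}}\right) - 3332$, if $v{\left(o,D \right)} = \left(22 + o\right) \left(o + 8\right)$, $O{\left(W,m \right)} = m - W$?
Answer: $- \frac{37049621}{11115} \approx -3333.3$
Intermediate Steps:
$v{\left(o,D \right)} = \left(8 + o\right) \left(22 + o\right)$ ($v{\left(o,D \right)} = \left(22 + o\right) \left(8 + o\right) = \left(8 + o\right) \left(22 + o\right)$)
$\left(- \frac{1011}{2223} + \frac{O{\left(10,48 \right)}}{v{\left(-17,-42 \right)}}\right) - 3332 = \left(- \frac{1011}{2223} + \frac{48 - 10}{176 + \left(-17\right)^{2} + 30 \left(-17\right)}\right) - 3332 = \left(\left(-1011\right) \frac{1}{2223} + \frac{48 - 10}{176 + 289 - 510}\right) - 3332 = \left(- \frac{337}{741} + \frac{38}{-45}\right) - 3332 = \left(- \frac{337}{741} + 38 \left(- \frac{1}{45}\right)\right) - 3332 = \left(- \frac{337}{741} - \frac{38}{45}\right) - 3332 = - \frac{14441}{11115} - 3332 = - \frac{37049621}{11115}$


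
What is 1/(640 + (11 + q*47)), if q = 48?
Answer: 1/2907 ≈ 0.00034400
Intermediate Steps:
1/(640 + (11 + q*47)) = 1/(640 + (11 + 48*47)) = 1/(640 + (11 + 2256)) = 1/(640 + 2267) = 1/2907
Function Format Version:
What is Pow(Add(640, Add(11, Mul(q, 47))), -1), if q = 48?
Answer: Rational(1, 2907) ≈ 0.00034400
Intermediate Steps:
Pow(Add(640, Add(11, Mul(q, 47))), -1) = Pow(Add(640, Add(11, Mul(48, 47))), -1) = Pow(Add(640, Add(11, 2256)), -1) = Pow(Add(640, 2267), -1) = Pow(2907, -1) = Rational(1, 2907)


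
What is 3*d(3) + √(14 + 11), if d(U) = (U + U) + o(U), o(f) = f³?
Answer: 104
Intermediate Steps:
d(U) = U³ + 2*U (d(U) = (U + U) + U³ = 2*U + U³ = U³ + 2*U)
3*d(3) + √(14 + 11) = 3*(3*(2 + 3²)) + √(14 + 11) = 3*(3*(2 + 9)) + √25 = 3*(3*11) + 5 = 3*33 + 5 = 99 + 5 = 104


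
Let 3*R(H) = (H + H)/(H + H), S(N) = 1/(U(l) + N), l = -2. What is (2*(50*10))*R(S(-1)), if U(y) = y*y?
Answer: 1000/3 ≈ 333.33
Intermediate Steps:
U(y) = y²
S(N) = 1/(4 + N) (S(N) = 1/((-2)² + N) = 1/(4 + N))
R(H) = ⅓ (R(H) = ((H + H)/(H + H))/3 = ((2*H)/((2*H)))/3 = ((2*H)*(1/(2*H)))/3 = (⅓)*1 = ⅓)
(2*(50*10))*R(S(-1)) = (2*(50*10))*(⅓) = (2*500)*(⅓) = 1000*(⅓) = 1000/3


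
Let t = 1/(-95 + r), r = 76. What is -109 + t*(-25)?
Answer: -2046/19 ≈ -107.68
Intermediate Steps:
t = -1/19 (t = 1/(-95 + 76) = 1/(-19) = -1/19 ≈ -0.052632)
-109 + t*(-25) = -109 - 1/19*(-25) = -109 + 25/19 = -2046/19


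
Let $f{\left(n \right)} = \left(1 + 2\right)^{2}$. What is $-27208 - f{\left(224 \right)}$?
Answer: $-27217$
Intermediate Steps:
$f{\left(n \right)} = 9$ ($f{\left(n \right)} = 3^{2} = 9$)
$-27208 - f{\left(224 \right)} = -27208 - 9 = -27217$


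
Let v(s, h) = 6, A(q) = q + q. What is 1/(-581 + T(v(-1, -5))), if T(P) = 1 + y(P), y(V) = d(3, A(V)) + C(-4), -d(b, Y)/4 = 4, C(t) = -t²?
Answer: -1/612 ≈ -0.0016340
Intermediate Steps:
A(q) = 2*q
d(b, Y) = -16 (d(b, Y) = -4*4 = -16)
y(V) = -32 (y(V) = -16 - 1*(-4)² = -16 - 1*16 = -16 - 16 = -32)
T(P) = -31 (T(P) = 1 - 32 = -31)
1/(-581 + T(v(-1, -5))) = 1/(-581 - 31) = 1/(-612) = -1/612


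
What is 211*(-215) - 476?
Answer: -45841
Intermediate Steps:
211*(-215) - 476 = -45365 - 476 = -45841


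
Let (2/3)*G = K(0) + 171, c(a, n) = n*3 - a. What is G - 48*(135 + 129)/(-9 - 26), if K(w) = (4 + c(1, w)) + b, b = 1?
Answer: 43719/70 ≈ 624.56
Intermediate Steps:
c(a, n) = -a + 3*n (c(a, n) = 3*n - a = -a + 3*n)
K(w) = 4 + 3*w (K(w) = (4 + (-1*1 + 3*w)) + 1 = (4 + (-1 + 3*w)) + 1 = (3 + 3*w) + 1 = 4 + 3*w)
G = 525/2 (G = 3*((4 + 3*0) + 171)/2 = 3*((4 + 0) + 171)/2 = 3*(4 + 171)/2 = (3/2)*175 = 525/2 ≈ 262.50)
G - 48*(135 + 129)/(-9 - 26) = 525/2 - 48*(135 + 129)/(-9 - 26) = 525/2 - 12672/(-35) = 525/2 - 12672*(-1)/35 = 525/2 - 48*(-264/35) = 525/2 + 12672/35 = 43719/70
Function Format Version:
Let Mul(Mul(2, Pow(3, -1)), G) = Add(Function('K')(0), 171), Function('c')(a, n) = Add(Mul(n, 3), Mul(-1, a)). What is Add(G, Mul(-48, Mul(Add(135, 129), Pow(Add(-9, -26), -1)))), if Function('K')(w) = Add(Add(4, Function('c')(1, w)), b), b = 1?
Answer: Rational(43719, 70) ≈ 624.56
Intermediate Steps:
Function('c')(a, n) = Add(Mul(-1, a), Mul(3, n)) (Function('c')(a, n) = Add(Mul(3, n), Mul(-1, a)) = Add(Mul(-1, a), Mul(3, n)))
Function('K')(w) = Add(4, Mul(3, w)) (Function('K')(w) = Add(Add(4, Add(Mul(-1, 1), Mul(3, w))), 1) = Add(Add(4, Add(-1, Mul(3, w))), 1) = Add(Add(3, Mul(3, w)), 1) = Add(4, Mul(3, w)))
G = Rational(525, 2) (G = Mul(Rational(3, 2), Add(Add(4, Mul(3, 0)), 171)) = Mul(Rational(3, 2), Add(Add(4, 0), 171)) = Mul(Rational(3, 2), Add(4, 171)) = Mul(Rational(3, 2), 175) = Rational(525, 2) ≈ 262.50)
Add(G, Mul(-48, Mul(Add(135, 129), Pow(Add(-9, -26), -1)))) = Add(Rational(525, 2), Mul(-48, Mul(Add(135, 129), Pow(Add(-9, -26), -1)))) = Add(Rational(525, 2), Mul(-48, Mul(264, Pow(-35, -1)))) = Add(Rational(525, 2), Mul(-48, Mul(264, Rational(-1, 35)))) = Add(Rational(525, 2), Mul(-48, Rational(-264, 35))) = Add(Rational(525, 2), Rational(12672, 35)) = Rational(43719, 70)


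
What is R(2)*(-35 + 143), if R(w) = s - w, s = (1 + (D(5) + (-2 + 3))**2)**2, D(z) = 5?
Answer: 147636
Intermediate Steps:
s = 1369 (s = (1 + (5 + (-2 + 3))**2)**2 = (1 + (5 + 1)**2)**2 = (1 + 6**2)**2 = (1 + 36)**2 = 37**2 = 1369)
R(w) = 1369 - w
R(2)*(-35 + 143) = (1369 - 1*2)*(-35 + 143) = (1369 - 2)*108 = 1367*108 = 147636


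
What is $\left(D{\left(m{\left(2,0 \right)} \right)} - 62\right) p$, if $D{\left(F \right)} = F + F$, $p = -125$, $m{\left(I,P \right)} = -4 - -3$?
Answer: $8000$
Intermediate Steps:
$m{\left(I,P \right)} = -1$ ($m{\left(I,P \right)} = -4 + 3 = -1$)
$D{\left(F \right)} = 2 F$
$\left(D{\left(m{\left(2,0 \right)} \right)} - 62\right) p = \left(2 \left(-1\right) - 62\right) \left(-125\right) = \left(-2 - 62\right) \left(-125\right) = \left(-64\right) \left(-125\right) = 8000$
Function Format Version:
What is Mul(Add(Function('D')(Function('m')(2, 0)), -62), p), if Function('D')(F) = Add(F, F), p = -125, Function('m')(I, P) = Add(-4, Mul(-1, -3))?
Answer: 8000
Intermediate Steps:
Function('m')(I, P) = -1 (Function('m')(I, P) = Add(-4, 3) = -1)
Function('D')(F) = Mul(2, F)
Mul(Add(Function('D')(Function('m')(2, 0)), -62), p) = Mul(Add(Mul(2, -1), -62), -125) = Mul(Add(-2, -62), -125) = Mul(-64, -125) = 8000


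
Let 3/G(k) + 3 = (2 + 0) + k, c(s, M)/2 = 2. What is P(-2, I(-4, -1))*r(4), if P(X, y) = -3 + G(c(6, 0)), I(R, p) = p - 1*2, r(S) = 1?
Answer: -2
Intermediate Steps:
c(s, M) = 4 (c(s, M) = 2*2 = 4)
I(R, p) = -2 + p (I(R, p) = p - 2 = -2 + p)
G(k) = 3/(-1 + k) (G(k) = 3/(-3 + ((2 + 0) + k)) = 3/(-3 + (2 + k)) = 3/(-1 + k))
P(X, y) = -2 (P(X, y) = -3 + 3/(-1 + 4) = -3 + 3/3 = -3 + 3*(⅓) = -3 + 1 = -2)
P(-2, I(-4, -1))*r(4) = -2*1 = -2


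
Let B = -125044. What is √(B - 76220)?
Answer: 4*I*√12579 ≈ 448.62*I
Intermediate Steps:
√(B - 76220) = √(-125044 - 76220) = √(-201264) = 4*I*√12579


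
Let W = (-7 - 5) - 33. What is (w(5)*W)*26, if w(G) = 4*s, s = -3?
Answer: 14040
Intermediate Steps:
W = -45 (W = -12 - 33 = -45)
w(G) = -12 (w(G) = 4*(-3) = -12)
(w(5)*W)*26 = -12*(-45)*26 = 540*26 = 14040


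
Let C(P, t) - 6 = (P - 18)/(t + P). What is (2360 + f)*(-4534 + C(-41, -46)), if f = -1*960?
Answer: -551427800/87 ≈ -6.3382e+6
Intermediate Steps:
C(P, t) = 6 + (-18 + P)/(P + t) (C(P, t) = 6 + (P - 18)/(t + P) = 6 + (-18 + P)/(P + t))
f = -960
(2360 + f)*(-4534 + C(-41, -46)) = (2360 - 960)*(-4534 + (-18 + 6*(-46) + 7*(-41))/(-41 - 46)) = 1400*(-4534 + (-18 - 276 - 287)/(-87)) = 1400*(-4534 - 1/87*(-581)) = 1400*(-4534 + 581/87) = 1400*(-393877/87) = -551427800/87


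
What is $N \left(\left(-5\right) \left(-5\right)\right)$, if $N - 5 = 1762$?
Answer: $44175$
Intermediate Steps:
$N = 1767$ ($N = 5 + 1762 = 1767$)
$N \left(\left(-5\right) \left(-5\right)\right) = 1767 \left(\left(-5\right) \left(-5\right)\right) = 1767 \cdot 25 = 44175$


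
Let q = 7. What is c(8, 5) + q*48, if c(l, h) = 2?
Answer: 338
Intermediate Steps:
c(8, 5) + q*48 = 2 + 7*48 = 2 + 336 = 338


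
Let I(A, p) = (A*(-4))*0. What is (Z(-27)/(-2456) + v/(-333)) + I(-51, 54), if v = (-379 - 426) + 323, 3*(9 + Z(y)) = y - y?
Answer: 1186789/817848 ≈ 1.4511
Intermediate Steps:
I(A, p) = 0 (I(A, p) = -4*A*0 = 0)
Z(y) = -9 (Z(y) = -9 + (y - y)/3 = -9 + (⅓)*0 = -9 + 0 = -9)
v = -482 (v = -805 + 323 = -482)
(Z(-27)/(-2456) + v/(-333)) + I(-51, 54) = (-9/(-2456) - 482/(-333)) + 0 = (-9*(-1/2456) - 482*(-1/333)) + 0 = (9/2456 + 482/333) + 0 = 1186789/817848 + 0 = 1186789/817848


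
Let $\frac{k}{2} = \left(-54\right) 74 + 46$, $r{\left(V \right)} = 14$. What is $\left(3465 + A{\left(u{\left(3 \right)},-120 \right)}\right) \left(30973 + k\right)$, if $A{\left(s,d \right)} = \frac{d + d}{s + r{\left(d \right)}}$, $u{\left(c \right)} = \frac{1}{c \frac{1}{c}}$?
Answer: $79578777$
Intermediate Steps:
$k = -7900$ ($k = 2 \left(\left(-54\right) 74 + 46\right) = 2 \left(-3996 + 46\right) = 2 \left(-3950\right) = -7900$)
$u{\left(c \right)} = 1$ ($u{\left(c \right)} = 1^{-1} = 1$)
$A{\left(s,d \right)} = \frac{2 d}{14 + s}$ ($A{\left(s,d \right)} = \frac{d + d}{s + 14} = \frac{2 d}{14 + s}$)
$\left(3465 + A{\left(u{\left(3 \right)},-120 \right)}\right) \left(30973 + k\right) = \left(3465 + 2 \left(-120\right) \frac{1}{14 + 1}\right) \left(30973 - 7900\right) = \left(3465 + 2 \left(-120\right) \frac{1}{15}\right) 23073 = \left(3465 - 16\right) 23073 = 3449 \cdot 23073 = 79578777$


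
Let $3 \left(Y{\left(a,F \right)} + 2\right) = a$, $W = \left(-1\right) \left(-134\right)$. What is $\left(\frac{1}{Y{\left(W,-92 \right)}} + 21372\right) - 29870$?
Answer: $- \frac{1087741}{128} \approx -8498.0$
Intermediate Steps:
$W = 134$
$Y{\left(a,F \right)} = -2 + \frac{a}{3}$
$\left(\frac{1}{Y{\left(W,-92 \right)}} + 21372\right) - 29870 = \left(\frac{1}{-2 + \frac{1}{3} \cdot 134} + 21372\right) - 29870 = \left(\frac{1}{-2 + \frac{134}{3}} + 21372\right) - 29870 = \left(\frac{1}{\frac{128}{3}} + 21372\right) - 29870 = \left(\frac{3}{128} + 21372\right) - 29870 = \frac{2735619}{128} - 29870 = - \frac{1087741}{128}$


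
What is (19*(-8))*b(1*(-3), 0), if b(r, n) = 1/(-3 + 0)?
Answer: 152/3 ≈ 50.667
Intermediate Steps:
b(r, n) = -1/3 (b(r, n) = 1/(-3) = -1/3)
(19*(-8))*b(1*(-3), 0) = (19*(-8))*(-1/3) = -152*(-1/3) = 152/3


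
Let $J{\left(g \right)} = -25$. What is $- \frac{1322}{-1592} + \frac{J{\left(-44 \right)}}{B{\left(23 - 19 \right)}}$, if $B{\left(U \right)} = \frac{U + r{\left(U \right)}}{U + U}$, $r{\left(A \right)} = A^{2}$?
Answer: $- \frac{7299}{796} \approx -9.1696$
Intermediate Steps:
$B{\left(U \right)} = \frac{U + U^{2}}{2 U}$ ($B{\left(U \right)} = \frac{U + U^{2}}{U + U} = \frac{U + U^{2}}{2 U}$)
$- \frac{1322}{-1592} + \frac{J{\left(-44 \right)}}{B{\left(23 - 19 \right)}} = - \frac{1322}{-1592} - \frac{25}{\frac{1}{2} + \frac{23 - 19}{2}} = \left(-1322\right) \left(- \frac{1}{1592}\right) - \frac{25}{\frac{1}{2} + \frac{1}{2} \cdot 4} = \frac{661}{796} - \frac{25}{\frac{1}{2} + 2} = \frac{661}{796} - \frac{25}{\frac{5}{2}} = \frac{661}{796} - 10 = - \frac{7299}{796}$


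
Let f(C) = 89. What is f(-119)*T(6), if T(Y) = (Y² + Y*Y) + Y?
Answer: 6942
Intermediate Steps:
T(Y) = Y + 2*Y² (T(Y) = (Y² + Y²) + Y = 2*Y² + Y = Y + 2*Y²)
f(-119)*T(6) = 89*(6*(1 + 2*6)) = 89*(6*(1 + 12)) = 89*(6*13) = 89*78 = 6942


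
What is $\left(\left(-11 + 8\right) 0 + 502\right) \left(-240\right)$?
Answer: $-120480$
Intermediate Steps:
$\left(\left(-11 + 8\right) 0 + 502\right) \left(-240\right) = \left(\left(-3\right) 0 + 502\right) \left(-240\right) = \left(0 + 502\right) \left(-240\right) = 502 \left(-240\right) = -120480$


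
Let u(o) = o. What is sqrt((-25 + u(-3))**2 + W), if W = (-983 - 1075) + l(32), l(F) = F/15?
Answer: I*sqrt(286170)/15 ≈ 35.663*I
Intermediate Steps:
l(F) = F/15 (l(F) = F*(1/15) = F/15)
W = -30838/15 (W = (-983 - 1075) + (1/15)*32 = -2058 + 32/15 = -30838/15 ≈ -2055.9)
sqrt((-25 + u(-3))**2 + W) = sqrt((-25 - 3)**2 - 30838/15) = sqrt((-28)**2 - 30838/15) = sqrt(784 - 30838/15) = sqrt(-19078/15) = I*sqrt(286170)/15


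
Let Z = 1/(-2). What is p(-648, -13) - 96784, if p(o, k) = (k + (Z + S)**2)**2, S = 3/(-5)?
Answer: -966449959/10000 ≈ -96645.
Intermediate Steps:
Z = -1/2 (Z = 1*(-1/2) = -1/2 ≈ -0.50000)
S = -3/5 (S = 3*(-1/5) = -3/5 ≈ -0.60000)
p(o, k) = (121/100 + k)**2 (p(o, k) = (k + (-1/2 - 3/5)**2)**2 = (k + (-11/10)**2)**2 = (k + 121/100)**2 = (121/100 + k)**2)
p(-648, -13) - 96784 = (121 + 100*(-13))**2/10000 - 96784 = (121 - 1300)**2/10000 - 96784 = (1/10000)*(-1179)**2 - 96784 = (1/10000)*1390041 - 96784 = 1390041/10000 - 96784 = -966449959/10000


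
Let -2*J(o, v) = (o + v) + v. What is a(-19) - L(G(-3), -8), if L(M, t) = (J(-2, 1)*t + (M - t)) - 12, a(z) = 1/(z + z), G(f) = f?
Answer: 265/38 ≈ 6.9737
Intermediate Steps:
J(o, v) = -v - o/2 (J(o, v) = -((o + v) + v)/2 = -(o + 2*v)/2 = -v - o/2)
a(z) = 1/(2*z)
L(M, t) = -12 + M - t (L(M, t) = ((-1*1 - ½*(-2))*t + (M - t)) - 12 = ((-1 + 1)*t + (M - t)) - 12 = (0*t + (M - t)) - 12 = (0 + (M - t)) - 12 = (M - t) - 12 = -12 + M - t)
a(-19) - L(G(-3), -8) = (½)/(-19) - (-12 - 3 - 1*(-8)) = (½)*(-1/19) - (-12 - 3 + 8) = -1/38 - 1*(-7) = -1/38 + 7 = 265/38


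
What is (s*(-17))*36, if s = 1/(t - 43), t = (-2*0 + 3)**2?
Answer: 18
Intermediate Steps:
t = 9 (t = (0 + 3)**2 = 3**2 = 9)
s = -1/34 (s = 1/(9 - 43) = 1/(-34) = -1/34 ≈ -0.029412)
(s*(-17))*36 = -1/34*(-17)*36 = (1/2)*36 = 18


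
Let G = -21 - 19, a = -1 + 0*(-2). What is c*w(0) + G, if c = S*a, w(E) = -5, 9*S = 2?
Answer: -350/9 ≈ -38.889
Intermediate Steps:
S = 2/9 (S = (1/9)*2 = 2/9 ≈ 0.22222)
a = -1 (a = -1 + 0 = -1)
G = -40
c = -2/9 (c = (2/9)*(-1) = -2/9 ≈ -0.22222)
c*w(0) + G = -2/9*(-5) - 40 = 10/9 - 40 = -350/9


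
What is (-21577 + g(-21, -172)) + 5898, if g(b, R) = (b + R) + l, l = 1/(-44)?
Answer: -698369/44 ≈ -15872.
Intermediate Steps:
l = -1/44 ≈ -0.022727
g(b, R) = -1/44 + R + b (g(b, R) = (b + R) - 1/44 = (R + b) - 1/44 = -1/44 + R + b)
(-21577 + g(-21, -172)) + 5898 = (-21577 + (-1/44 - 172 - 21)) + 5898 = (-21577 - 8493/44) + 5898 = -957881/44 + 5898 = -698369/44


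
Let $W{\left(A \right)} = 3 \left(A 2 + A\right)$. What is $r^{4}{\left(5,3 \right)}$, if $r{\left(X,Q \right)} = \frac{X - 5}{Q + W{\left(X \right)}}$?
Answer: $0$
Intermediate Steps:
$W{\left(A \right)} = 9 A$ ($W{\left(A \right)} = 3 \left(2 A + A\right) = 3 \cdot 3 A = 9 A$)
$r{\left(X,Q \right)} = \frac{-5 + X}{Q + 9 X}$ ($r{\left(X,Q \right)} = \frac{X - 5}{Q + 9 X} = \frac{-5 + X}{Q + 9 X}$)
$r^{4}{\left(5,3 \right)} = \left(\frac{-5 + 5}{3 + 9 \cdot 5}\right)^{4} = \left(\frac{1}{3 + 45} \cdot 0\right)^{4} = \left(\frac{1}{48} \cdot 0\right)^{4} = 0^{4} = 0$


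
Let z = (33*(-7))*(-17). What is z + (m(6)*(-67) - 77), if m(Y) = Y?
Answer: 3448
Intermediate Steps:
z = 3927 (z = -231*(-17) = 3927)
z + (m(6)*(-67) - 77) = 3927 + (6*(-67) - 77) = 3927 + (-402 - 77) = 3927 - 479 = 3448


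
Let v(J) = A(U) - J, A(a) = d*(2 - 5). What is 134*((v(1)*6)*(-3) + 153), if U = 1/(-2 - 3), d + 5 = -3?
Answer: -34974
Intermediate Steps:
d = -8 (d = -5 - 3 = -8)
U = -1/5 (U = 1/(-5) = -1/5 ≈ -0.20000)
A(a) = 24 (A(a) = -8*(2 - 5) = -8*(-3) = 24)
v(J) = 24 - J
134*((v(1)*6)*(-3) + 153) = 134*(((24 - 1*1)*6)*(-3) + 153) = 134*(((24 - 1)*6)*(-3) + 153) = 134*((23*6)*(-3) + 153) = 134*(138*(-3) + 153) = 134*(-414 + 153) = 134*(-261) = -34974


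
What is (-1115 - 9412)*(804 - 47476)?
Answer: 491316144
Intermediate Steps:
(-1115 - 9412)*(804 - 47476) = -10527*(-46672) = 491316144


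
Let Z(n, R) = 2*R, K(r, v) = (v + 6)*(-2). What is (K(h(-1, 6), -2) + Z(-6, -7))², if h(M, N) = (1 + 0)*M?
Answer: 484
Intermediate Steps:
h(M, N) = M (h(M, N) = 1*M = M)
K(r, v) = -12 - 2*v (K(r, v) = (6 + v)*(-2) = -12 - 2*v)
(K(h(-1, 6), -2) + Z(-6, -7))² = ((-12 - 2*(-2)) + 2*(-7))² = ((-12 + 4) - 14)² = (-8 - 14)² = (-22)² = 484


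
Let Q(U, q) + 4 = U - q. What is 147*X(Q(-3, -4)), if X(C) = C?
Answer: -441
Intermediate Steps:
Q(U, q) = -4 + U - q (Q(U, q) = -4 + (U - q) = -4 + U - q)
147*X(Q(-3, -4)) = 147*(-4 - 3 - 1*(-4)) = 147*(-4 - 3 + 4) = 147*(-3) = -441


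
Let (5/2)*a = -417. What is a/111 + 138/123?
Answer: -2888/7585 ≈ -0.38075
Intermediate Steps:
a = -834/5 (a = (2/5)*(-417) = -834/5 ≈ -166.80)
a/111 + 138/123 = -834/5/111 + 138/123 = -834/5*1/111 + 138*(1/123) = -278/185 + 46/41 = -2888/7585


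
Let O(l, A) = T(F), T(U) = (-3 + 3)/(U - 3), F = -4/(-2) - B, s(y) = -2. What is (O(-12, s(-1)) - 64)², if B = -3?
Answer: 4096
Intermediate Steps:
F = 5 (F = -4/(-2) - 1*(-3) = -4*(-½) + 3 = 2 + 3 = 5)
T(U) = 0 (T(U) = 0/(-3 + U) = 0)
O(l, A) = 0
(O(-12, s(-1)) - 64)² = (0 - 64)² = (-64)² = 4096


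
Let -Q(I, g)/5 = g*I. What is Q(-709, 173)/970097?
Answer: 613285/970097 ≈ 0.63219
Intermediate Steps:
Q(I, g) = -5*I*g (Q(I, g) = -5*g*I = -5*I*g)
Q(-709, 173)/970097 = -5*(-709)*173/970097 = 613285*(1/970097) = 613285/970097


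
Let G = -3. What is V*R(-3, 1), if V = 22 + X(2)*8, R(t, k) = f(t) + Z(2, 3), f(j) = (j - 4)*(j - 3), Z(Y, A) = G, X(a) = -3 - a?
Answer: -702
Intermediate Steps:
Z(Y, A) = -3
f(j) = (-4 + j)*(-3 + j)
R(t, k) = 9 + t² - 7*t (R(t, k) = (12 + t² - 7*t) - 3 = 9 + t² - 7*t)
V = -18 (V = 22 + (-3 - 1*2)*8 = 22 + (-3 - 2)*8 = 22 - 5*8 = 22 - 40 = -18)
V*R(-3, 1) = -18*(9 + (-3)² - 7*(-3)) = -18*(9 + 9 + 21) = -18*39 = -702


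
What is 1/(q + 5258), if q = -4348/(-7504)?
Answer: 1876/9865095 ≈ 0.00019017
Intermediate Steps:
q = 1087/1876 (q = -4348*(-1/7504) = 1087/1876 ≈ 0.57942)
1/(q + 5258) = 1/(1087/1876 + 5258) = 1/(9865095/1876) = 1876/9865095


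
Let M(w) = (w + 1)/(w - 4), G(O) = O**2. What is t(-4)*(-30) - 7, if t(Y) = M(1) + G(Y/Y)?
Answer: -17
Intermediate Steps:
M(w) = (1 + w)/(-4 + w)
t(Y) = 1/3 (t(Y) = (1 + 1)/(-4 + 1) + (Y/Y)**2 = 2/(-3) + 1**2 = -1/3*2 + 1 = -2/3 + 1 = 1/3)
t(-4)*(-30) - 7 = (1/3)*(-30) - 7 = -10 - 7 = -17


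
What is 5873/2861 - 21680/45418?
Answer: 102356717/64970449 ≈ 1.5754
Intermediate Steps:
5873/2861 - 21680/45418 = 5873*(1/2861) - 21680*1/45418 = 5873/2861 - 10840/22709 = 102356717/64970449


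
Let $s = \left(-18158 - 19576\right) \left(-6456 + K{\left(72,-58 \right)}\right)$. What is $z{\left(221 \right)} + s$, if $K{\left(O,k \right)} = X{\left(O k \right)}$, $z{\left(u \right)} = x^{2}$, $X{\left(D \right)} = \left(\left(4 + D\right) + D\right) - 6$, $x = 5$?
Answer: $558840565$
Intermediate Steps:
$X{\left(D \right)} = -2 + 2 D$ ($X{\left(D \right)} = \left(4 + 2 D\right) - 6 = -2 + 2 D$)
$z{\left(u \right)} = 25$ ($z{\left(u \right)} = 5^{2} = 25$)
$K{\left(O,k \right)} = -2 + 2 O k$
$s = 558840540$ ($s = \left(-18158 - 19576\right) \left(-6456 + \left(-2 + 2 \cdot 72 \left(-58\right)\right)\right) = - 37734 \left(-6456 - 8354\right) = \left(-37734\right) \left(-14810\right) = 558840540$)
$z{\left(221 \right)} + s = 25 + 558840540 = 558840565$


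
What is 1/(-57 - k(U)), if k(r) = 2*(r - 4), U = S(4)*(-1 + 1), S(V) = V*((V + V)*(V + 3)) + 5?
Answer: -1/49 ≈ -0.020408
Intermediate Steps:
S(V) = 5 + 2*V²*(3 + V) (S(V) = V*((2*V)*(3 + V)) + 5 = V*(2*V*(3 + V)) + 5 = 2*V²*(3 + V) + 5 = 5 + 2*V²*(3 + V))
U = 0 (U = (5 + 2*4³ + 6*4²)*(-1 + 1) = (5 + 2*64 + 6*16)*0 = (5 + 128 + 96)*0 = 229*0 = 0)
k(r) = -8 + 2*r (k(r) = 2*(-4 + r) = -8 + 2*r)
1/(-57 - k(U)) = 1/(-57 - (-8 + 2*0)) = 1/(-57 - (-8 + 0)) = 1/(-57 - 1*(-8)) = 1/(-57 + 8) = 1/(-49) = -1/49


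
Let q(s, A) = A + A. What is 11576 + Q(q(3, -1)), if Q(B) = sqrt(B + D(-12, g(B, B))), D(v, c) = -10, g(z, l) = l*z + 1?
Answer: 11576 + 2*I*sqrt(3) ≈ 11576.0 + 3.4641*I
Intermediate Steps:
g(z, l) = 1 + l*z
q(s, A) = 2*A
Q(B) = sqrt(-10 + B) (Q(B) = sqrt(B - 10) = sqrt(-10 + B))
11576 + Q(q(3, -1)) = 11576 + sqrt(-10 + 2*(-1)) = 11576 + sqrt(-10 - 2) = 11576 + sqrt(-12) = 11576 + 2*I*sqrt(3)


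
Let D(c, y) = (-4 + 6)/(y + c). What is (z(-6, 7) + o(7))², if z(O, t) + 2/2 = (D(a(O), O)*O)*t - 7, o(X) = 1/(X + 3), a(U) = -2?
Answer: 169/25 ≈ 6.7600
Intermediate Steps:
o(X) = 1/(3 + X)
D(c, y) = 2/(c + y)
z(O, t) = -8 + 2*O*t/(-2 + O) (z(O, t) = -1 + (((2/(-2 + O))*O)*t - 7) = -1 + ((2*O/(-2 + O))*t - 7) = -1 + (2*O*t/(-2 + O) - 7) = -1 + (-7 + 2*O*t/(-2 + O)) = -8 + 2*O*t/(-2 + O))
(z(-6, 7) + o(7))² = (2*(8 - 4*(-6) - 6*7)/(-2 - 6) + 1/(3 + 7))² = (2*(8 + 24 - 42)/(-8) + 1/10)² = (2*(-⅛)*(-10) + ⅒)² = (5/2 + ⅒)² = (13/5)² = 169/25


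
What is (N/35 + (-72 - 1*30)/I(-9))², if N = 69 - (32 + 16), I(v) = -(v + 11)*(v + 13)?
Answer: 71289/400 ≈ 178.22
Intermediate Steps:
I(v) = -(11 + v)*(13 + v)
N = 21 (N = 69 - 1*48 = 69 - 48 = 21)
(N/35 + (-72 - 1*30)/I(-9))² = (21/35 + (-72 - 1*30)/(-143 - 1*(-9)² - 24*(-9)))² = (21*(1/35) + (-72 - 30)/(-143 - 1*81 + 216))² = (⅗ - 102/(-143 - 81 + 216))² = (⅗ - 102/(-8))² = (⅗ - 102*(-⅛))² = (⅗ + 51/4)² = (267/20)² = 71289/400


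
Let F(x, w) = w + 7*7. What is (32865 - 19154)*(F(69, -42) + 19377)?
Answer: 265774024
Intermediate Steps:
F(x, w) = 49 + w (F(x, w) = w + 49 = 49 + w)
(32865 - 19154)*(F(69, -42) + 19377) = (32865 - 19154)*((49 - 42) + 19377) = 13711*(7 + 19377) = 13711*19384 = 265774024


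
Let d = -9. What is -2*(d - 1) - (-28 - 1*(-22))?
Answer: 26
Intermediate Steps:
-2*(d - 1) - (-28 - 1*(-22)) = -2*(-9 - 1) - (-28 - 1*(-22)) = -2*(-10) - (-28 + 22) = 20 - 1*(-6) = 20 + 6 = 26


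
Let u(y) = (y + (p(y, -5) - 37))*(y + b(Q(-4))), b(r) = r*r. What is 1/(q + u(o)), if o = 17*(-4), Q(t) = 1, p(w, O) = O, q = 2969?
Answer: 1/10339 ≈ 9.6721e-5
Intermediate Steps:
o = -68
b(r) = r**2
u(y) = (1 + y)*(-42 + y) (u(y) = (y + (-5 - 37))*(y + 1**2) = (y - 42)*(y + 1) = (-42 + y)*(1 + y) = (1 + y)*(-42 + y))
1/(q + u(o)) = 1/(2969 + (-42 + (-68)**2 - 41*(-68))) = 1/(2969 + (-42 + 4624 + 2788)) = 1/(2969 + 7370) = 1/10339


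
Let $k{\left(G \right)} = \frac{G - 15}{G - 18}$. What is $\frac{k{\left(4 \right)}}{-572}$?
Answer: $- \frac{1}{728} \approx -0.0013736$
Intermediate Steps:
$k{\left(G \right)} = \frac{-15 + G}{-18 + G}$
$\frac{k{\left(4 \right)}}{-572} = \frac{\frac{1}{-18 + 4} \left(-15 + 4\right)}{-572} = \frac{1}{-14} \left(-11\right) \left(- \frac{1}{572}\right) = \left(- \frac{1}{14}\right) \left(-11\right) \left(- \frac{1}{572}\right) = \frac{11}{14} \left(- \frac{1}{572}\right) = - \frac{1}{728}$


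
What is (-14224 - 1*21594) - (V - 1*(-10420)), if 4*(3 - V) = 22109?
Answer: -162855/4 ≈ -40714.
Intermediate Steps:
V = -22097/4 (V = 3 - ¼*22109 = 3 - 22109/4 = -22097/4 ≈ -5524.3)
(-14224 - 1*21594) - (V - 1*(-10420)) = (-14224 - 1*21594) - (-22097/4 - 1*(-10420)) = (-14224 - 21594) - (-22097/4 + 10420) = -35818 - 1*19583/4 = -35818 - 19583/4 = -162855/4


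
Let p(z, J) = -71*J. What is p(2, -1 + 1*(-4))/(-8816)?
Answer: -355/8816 ≈ -0.040268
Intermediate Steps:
p(2, -1 + 1*(-4))/(-8816) = -71*(-1 + 1*(-4))/(-8816) = -71*(-1 - 4)*(-1/8816) = -71*(-5)*(-1/8816) = 355*(-1/8816) = -355/8816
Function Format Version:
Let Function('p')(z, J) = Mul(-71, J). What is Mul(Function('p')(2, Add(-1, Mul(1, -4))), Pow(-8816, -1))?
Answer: Rational(-355, 8816) ≈ -0.040268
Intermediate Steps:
Mul(Function('p')(2, Add(-1, Mul(1, -4))), Pow(-8816, -1)) = Mul(Mul(-71, Add(-1, Mul(1, -4))), Pow(-8816, -1)) = Mul(Mul(-71, Add(-1, -4)), Rational(-1, 8816)) = Mul(Mul(-71, -5), Rational(-1, 8816)) = Mul(355, Rational(-1, 8816)) = Rational(-355, 8816)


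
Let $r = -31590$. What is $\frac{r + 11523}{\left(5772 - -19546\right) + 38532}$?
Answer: $- \frac{20067}{63850} \approx -0.31428$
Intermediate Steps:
$\frac{r + 11523}{\left(5772 - -19546\right) + 38532} = \frac{-31590 + 11523}{\left(5772 - -19546\right) + 38532} = - \frac{20067}{\left(5772 + 19546\right) + 38532} = - \frac{20067}{25318 + 38532} = - \frac{20067}{63850}$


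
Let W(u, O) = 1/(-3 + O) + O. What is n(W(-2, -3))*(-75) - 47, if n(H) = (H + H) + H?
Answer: 1331/2 ≈ 665.50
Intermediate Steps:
W(u, O) = O + 1/(-3 + O)
n(H) = 3*H (n(H) = 2*H + H = 3*H)
n(W(-2, -3))*(-75) - 47 = (3*((1 + (-3)**2 - 3*(-3))/(-3 - 3)))*(-75) - 47 = (3*((1 + 9 + 9)/(-6)))*(-75) - 47 = (3*(-1/6*19))*(-75) - 47 = (3*(-19/6))*(-75) - 47 = -19/2*(-75) - 47 = 1425/2 - 47 = 1331/2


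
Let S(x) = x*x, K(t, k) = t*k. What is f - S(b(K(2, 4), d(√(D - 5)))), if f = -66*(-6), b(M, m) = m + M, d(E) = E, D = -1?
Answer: 338 - 16*I*√6 ≈ 338.0 - 39.192*I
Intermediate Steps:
K(t, k) = k*t
b(M, m) = M + m
f = 396
S(x) = x²
f - S(b(K(2, 4), d(√(D - 5)))) = 396 - (4*2 + √(-1 - 5))² = 396 - (8 + √(-6))² = 396 - (8 + I*√6)²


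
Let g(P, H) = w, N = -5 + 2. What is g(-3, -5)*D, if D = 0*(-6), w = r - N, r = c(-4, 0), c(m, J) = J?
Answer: 0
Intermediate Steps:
r = 0
N = -3
w = 3 (w = 0 - 1*(-3) = 0 + 3 = 3)
g(P, H) = 3
D = 0
g(-3, -5)*D = 3*0 = 0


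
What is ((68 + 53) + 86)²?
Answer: 42849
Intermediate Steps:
((68 + 53) + 86)² = (121 + 86)² = 207² = 42849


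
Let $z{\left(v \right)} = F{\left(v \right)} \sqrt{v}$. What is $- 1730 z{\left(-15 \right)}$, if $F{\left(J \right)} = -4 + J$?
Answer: $32870 i \sqrt{15} \approx 1.2731 \cdot 10^{5} i$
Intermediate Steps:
$z{\left(v \right)} = \sqrt{v} \left(-4 + v\right)$ ($z{\left(v \right)} = \left(-4 + v\right) \sqrt{v} = \sqrt{v} \left(-4 + v\right)$)
$- 1730 z{\left(-15 \right)} = - 1730 \sqrt{-15} \left(-4 - 15\right) = - 1730 i \sqrt{15} \left(-19\right) = - 1730 \left(- 19 i \sqrt{15}\right) = 32870 i \sqrt{15}$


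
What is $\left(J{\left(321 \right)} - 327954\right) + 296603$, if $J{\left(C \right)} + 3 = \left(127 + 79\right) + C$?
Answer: $-30827$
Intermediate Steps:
$J{\left(C \right)} = 203 + C$ ($J{\left(C \right)} = -3 + \left(\left(127 + 79\right) + C\right) = -3 + \left(206 + C\right) = 203 + C$)
$\left(J{\left(321 \right)} - 327954\right) + 296603 = \left(\left(203 + 321\right) - 327954\right) + 296603 = \left(524 - 327954\right) + 296603 = -327430 + 296603 = -30827$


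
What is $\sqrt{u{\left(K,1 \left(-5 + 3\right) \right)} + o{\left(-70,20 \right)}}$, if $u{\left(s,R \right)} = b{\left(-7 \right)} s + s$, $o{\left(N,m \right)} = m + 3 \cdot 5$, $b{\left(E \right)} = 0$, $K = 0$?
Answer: $\sqrt{35} \approx 5.9161$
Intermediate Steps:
$o{\left(N,m \right)} = 15 + m$ ($o{\left(N,m \right)} = m + 15 = 15 + m$)
$u{\left(s,R \right)} = s$ ($u{\left(s,R \right)} = 0 s + s = 0 + s = s$)
$\sqrt{u{\left(K,1 \left(-5 + 3\right) \right)} + o{\left(-70,20 \right)}} = \sqrt{0 + \left(15 + 20\right)} = \sqrt{0 + 35} = \sqrt{35}$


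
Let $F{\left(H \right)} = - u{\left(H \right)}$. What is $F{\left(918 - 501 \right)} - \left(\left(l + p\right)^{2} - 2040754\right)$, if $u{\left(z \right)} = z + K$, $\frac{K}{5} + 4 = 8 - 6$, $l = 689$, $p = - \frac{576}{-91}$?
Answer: $\frac{12892387882}{8281} \approx 1.5569 \cdot 10^{6}$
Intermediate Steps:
$p = \frac{576}{91}$ ($p = \left(-576\right) \left(- \frac{1}{91}\right) = \frac{576}{91} \approx 6.3297$)
$K = -10$ ($K = -20 + 5 \left(8 - 6\right) = -20 + 5 \cdot 2 = -20 + 10 = -10$)
$u{\left(z \right)} = -10 + z$ ($u{\left(z \right)} = z - 10 = -10 + z$)
$F{\left(H \right)} = 10 - H$ ($F{\left(H \right)} = - (-10 + H) = 10 - H$)
$F{\left(918 - 501 \right)} - \left(\left(l + p\right)^{2} - 2040754\right) = \left(10 - \left(918 - 501\right)\right) - \left(\left(689 + \frac{576}{91}\right)^{2} - 2040754\right) = \left(10 - \left(918 - 501\right)\right) - \left(\left(\frac{63275}{91}\right)^{2} - 2040754\right) = \left(10 - 417\right) - \left(\frac{4003725625}{8281} - 2040754\right) = \left(10 - 417\right) - - \frac{12895758249}{8281} = -407 + \frac{12895758249}{8281} = \frac{12892387882}{8281}$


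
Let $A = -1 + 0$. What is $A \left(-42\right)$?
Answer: $42$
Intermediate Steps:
$A = -1$
$A \left(-42\right) = \left(-1\right) \left(-42\right) = 42$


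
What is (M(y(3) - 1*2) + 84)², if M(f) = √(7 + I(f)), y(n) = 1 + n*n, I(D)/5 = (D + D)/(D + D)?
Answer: 7068 + 336*√3 ≈ 7650.0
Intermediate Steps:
I(D) = 5 (I(D) = 5*((D + D)/(D + D)) = 5*((2*D)/((2*D))) = 5*((2*D)*(1/(2*D))) = 5*1 = 5)
y(n) = 1 + n²
M(f) = 2*√3 (M(f) = √(7 + 5) = √12 = 2*√3)
(M(y(3) - 1*2) + 84)² = (2*√3 + 84)² = (84 + 2*√3)²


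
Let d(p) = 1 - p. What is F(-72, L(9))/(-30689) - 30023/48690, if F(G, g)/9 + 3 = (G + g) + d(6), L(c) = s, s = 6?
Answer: -888948307/1494247410 ≈ -0.59491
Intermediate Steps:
L(c) = 6
F(G, g) = -72 + 9*G + 9*g (F(G, g) = -27 + 9*((G + g) + (1 - 1*6)) = -27 + 9*((G + g) + (1 - 6)) = -27 + 9*((G + g) - 5) = -27 + 9*(-5 + G + g) = -27 + (-45 + 9*G + 9*g) = -72 + 9*G + 9*g)
F(-72, L(9))/(-30689) - 30023/48690 = (-72 + 9*(-72) + 9*6)/(-30689) - 30023/48690 = (-72 - 648 + 54)*(-1/30689) - 30023*1/48690 = -666*(-1/30689) - 30023/48690 = 666/30689 - 30023/48690 = -888948307/1494247410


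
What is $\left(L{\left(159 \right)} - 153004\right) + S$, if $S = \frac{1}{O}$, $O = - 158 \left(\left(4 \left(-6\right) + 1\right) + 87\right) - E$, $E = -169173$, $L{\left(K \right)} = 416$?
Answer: $- \frac{24270799867}{159061} \approx -1.5259 \cdot 10^{5}$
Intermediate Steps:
$O = 159061$ ($O = - 158 \left(\left(4 \left(-6\right) + 1\right) + 87\right) - -169173 = - 158 \left(\left(-24 + 1\right) + 87\right) + 169173 = - 158 \left(-23 + 87\right) + 169173 = \left(-158\right) 64 + 169173 = -10112 + 169173 = 159061$)
$S = \frac{1}{159061} \approx 6.2869 \cdot 10^{-6}$
$\left(L{\left(159 \right)} - 153004\right) + S = \left(416 - 153004\right) + \frac{1}{159061} = -152588 + \frac{1}{159061} = - \frac{24270799867}{159061}$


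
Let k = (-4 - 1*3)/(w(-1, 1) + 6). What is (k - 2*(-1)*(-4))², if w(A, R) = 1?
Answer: 81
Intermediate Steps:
k = -1 (k = (-4 - 1*3)/(1 + 6) = (-4 - 3)/7 = -7*⅐ = -1)
(k - 2*(-1)*(-4))² = (-1 - 2*(-1)*(-4))² = (-1 + 2*(-4))² = (-1 - 8)² = (-9)² = 81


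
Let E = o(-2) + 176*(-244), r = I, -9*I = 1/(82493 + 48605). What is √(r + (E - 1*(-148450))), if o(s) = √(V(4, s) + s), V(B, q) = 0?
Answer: √(16319686061889518 + 154680170436*I*√2)/393294 ≈ 324.82 + 0.0021769*I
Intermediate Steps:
I = -1/1179882 (I = -1/(9*(82493 + 48605)) = -⅑/131098 = -⅑*1/131098 = -1/1179882 ≈ -8.4754e-7)
r = -1/1179882 ≈ -8.4754e-7
o(s) = √s (o(s) = √(0 + s) = √s)
E = -42944 + I*√2 (E = √(-2) + 176*(-244) = I*√2 - 42944 = -42944 + I*√2 ≈ -42944.0 + 1.4142*I)
√(r + (E - 1*(-148450))) = √(-1/1179882 + ((-42944 + I*√2) - 1*(-148450))) = √(-1/1179882 + ((-42944 + I*√2) + 148450)) = √(-1/1179882 + (105506 + I*√2)) = √(124484630291/1179882 + I*√2)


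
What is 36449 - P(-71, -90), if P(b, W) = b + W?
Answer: 36610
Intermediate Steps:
P(b, W) = W + b
36449 - P(-71, -90) = 36449 - (-90 - 71) = 36449 - 1*(-161) = 36449 + 161 = 36610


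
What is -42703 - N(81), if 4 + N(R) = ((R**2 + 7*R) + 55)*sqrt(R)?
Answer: -107346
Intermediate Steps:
N(R) = -4 + sqrt(R)*(55 + R**2 + 7*R) (N(R) = -4 + ((R**2 + 7*R) + 55)*sqrt(R) = -4 + (55 + R**2 + 7*R)*sqrt(R) = -4 + sqrt(R)*(55 + R**2 + 7*R))
-42703 - N(81) = -42703 - (-4 + 81**(5/2) + 7*81**(3/2) + 55*sqrt(81)) = -42703 - (-4 + 59049 + 7*729 + 55*9) = -42703 - (-4 + 59049 + 5103 + 495) = -42703 - 1*64643 = -42703 - 64643 = -107346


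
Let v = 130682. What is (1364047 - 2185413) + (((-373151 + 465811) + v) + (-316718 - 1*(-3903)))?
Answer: -910839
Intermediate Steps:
(1364047 - 2185413) + (((-373151 + 465811) + v) + (-316718 - 1*(-3903))) = (1364047 - 2185413) + (((-373151 + 465811) + 130682) + (-316718 - 1*(-3903))) = -821366 + ((92660 + 130682) + (-316718 + 3903)) = -821366 + (223342 - 312815) = -821366 - 89473 = -910839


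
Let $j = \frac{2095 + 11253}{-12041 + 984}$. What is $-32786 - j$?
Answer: $- \frac{362501454}{11057} \approx -32785.0$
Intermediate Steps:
$j = - \frac{13348}{11057}$ ($j = \frac{13348}{-11057} = 13348 \left(- \frac{1}{11057}\right) = - \frac{13348}{11057} \approx -1.2072$)
$-32786 - j = -32786 - - \frac{13348}{11057} = -32786 + \frac{13348}{11057} = - \frac{362501454}{11057}$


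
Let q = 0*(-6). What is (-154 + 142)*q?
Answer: 0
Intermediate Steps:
q = 0
(-154 + 142)*q = (-154 + 142)*0 = -12*0 = 0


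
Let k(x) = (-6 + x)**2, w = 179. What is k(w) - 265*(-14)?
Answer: 33639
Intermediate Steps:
k(w) - 265*(-14) = (-6 + 179)**2 - 265*(-14) = 173**2 + 3710 = 29929 + 3710 = 33639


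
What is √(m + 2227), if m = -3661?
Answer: I*√1434 ≈ 37.868*I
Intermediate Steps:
√(m + 2227) = √(-3661 + 2227) = √(-1434) = I*√1434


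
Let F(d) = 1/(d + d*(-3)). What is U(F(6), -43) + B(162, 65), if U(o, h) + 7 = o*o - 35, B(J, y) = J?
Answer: 17281/144 ≈ 120.01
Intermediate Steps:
F(d) = -1/(2*d) (F(d) = 1/(d - 3*d) = 1/(-2*d) = -1/(2*d))
U(o, h) = -42 + o**2 (U(o, h) = -7 + (o*o - 35) = -7 + (o**2 - 35) = -7 + (-35 + o**2) = -42 + o**2)
U(F(6), -43) + B(162, 65) = (-42 + (-1/2/6)**2) + 162 = (-42 + (-1/2*1/6)**2) + 162 = (-42 + (-1/12)**2) + 162 = (-42 + 1/144) + 162 = -6047/144 + 162 = 17281/144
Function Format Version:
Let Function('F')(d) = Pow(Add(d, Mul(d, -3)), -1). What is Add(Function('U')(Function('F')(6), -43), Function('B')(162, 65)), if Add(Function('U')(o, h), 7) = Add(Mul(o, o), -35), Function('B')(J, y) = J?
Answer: Rational(17281, 144) ≈ 120.01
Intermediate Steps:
Function('F')(d) = Mul(Rational(-1, 2), Pow(d, -1)) (Function('F')(d) = Pow(Add(d, Mul(-3, d)), -1) = Pow(Mul(-2, d), -1) = Mul(Rational(-1, 2), Pow(d, -1)))
Function('U')(o, h) = Add(-42, Pow(o, 2)) (Function('U')(o, h) = Add(-7, Add(Mul(o, o), -35)) = Add(-7, Add(Pow(o, 2), -35)) = Add(-7, Add(-35, Pow(o, 2))) = Add(-42, Pow(o, 2)))
Add(Function('U')(Function('F')(6), -43), Function('B')(162, 65)) = Add(Add(-42, Pow(Mul(Rational(-1, 2), Pow(6, -1)), 2)), 162) = Add(Add(-42, Pow(Mul(Rational(-1, 2), Rational(1, 6)), 2)), 162) = Add(Add(-42, Pow(Rational(-1, 12), 2)), 162) = Add(Add(-42, Rational(1, 144)), 162) = Add(Rational(-6047, 144), 162) = Rational(17281, 144)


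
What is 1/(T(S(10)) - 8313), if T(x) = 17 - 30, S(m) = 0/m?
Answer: -1/8326 ≈ -0.00012011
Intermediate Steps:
S(m) = 0
T(x) = -13
1/(T(S(10)) - 8313) = 1/(-13 - 8313) = 1/(-8326) = -1/8326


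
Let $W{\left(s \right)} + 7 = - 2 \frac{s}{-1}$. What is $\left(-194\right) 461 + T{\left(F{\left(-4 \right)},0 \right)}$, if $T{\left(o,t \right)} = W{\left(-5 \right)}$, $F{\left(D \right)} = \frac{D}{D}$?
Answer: $-89451$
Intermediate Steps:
$F{\left(D \right)} = 1$
$W{\left(s \right)} = -7 + 2 s$ ($W{\left(s \right)} = -7 - 2 \frac{s}{-1} = -7 - 2 s \left(-1\right) = -7 - 2 \left(- s\right) = -7 + 2 s$)
$T{\left(o,t \right)} = -17$ ($T{\left(o,t \right)} = -7 + 2 \left(-5\right) = -7 - 10 = -17$)
$\left(-194\right) 461 + T{\left(F{\left(-4 \right)},0 \right)} = \left(-194\right) 461 - 17 = -89434 - 17 = -89451$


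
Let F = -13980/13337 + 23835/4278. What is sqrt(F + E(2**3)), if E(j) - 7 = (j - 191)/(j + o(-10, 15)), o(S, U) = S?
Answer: sqrt(9316030262964551)/9509281 ≈ 10.150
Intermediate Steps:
E(j) = 7 + (-191 + j)/(-10 + j) (E(j) = 7 + (j - 191)/(j - 10) = 7 + (-191 + j)/(-10 + j))
F = 86026985/19018562 (F = -13980*1/13337 + 23835*(1/4278) = -13980/13337 + 7945/1426 = 86026985/19018562 ≈ 4.5233)
sqrt(F + E(2**3)) = sqrt(86026985/19018562 + (-261 + 8*2**3)/(-10 + 2**3)) = sqrt(86026985/19018562 + (-261 + 8*8)/(-10 + 8)) = sqrt(86026985/19018562 + (-261 + 64)/(-2)) = sqrt(86026985/19018562 - 1/2*(-197)) = sqrt(86026985/19018562 + 197/2) = sqrt(979677671/9509281) = sqrt(9316030262964551)/9509281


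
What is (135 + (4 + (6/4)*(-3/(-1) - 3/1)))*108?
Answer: 15012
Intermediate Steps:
(135 + (4 + (6/4)*(-3/(-1) - 3/1)))*108 = (135 + (4 + (6*(¼))*(-3*(-1) - 3*1)))*108 = (135 + (4 + 3*(3 - 3)/2))*108 = (135 + (4 + (3/2)*0))*108 = (135 + (4 + 0))*108 = (135 + 4)*108 = 139*108 = 15012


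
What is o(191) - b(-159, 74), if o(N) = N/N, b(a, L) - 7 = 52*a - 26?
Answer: 8288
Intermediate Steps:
b(a, L) = -19 + 52*a (b(a, L) = 7 + (52*a - 26) = 7 + (-26 + 52*a) = -19 + 52*a)
o(N) = 1
o(191) - b(-159, 74) = 1 - (-19 + 52*(-159)) = 1 - (-19 - 8268) = 1 - 1*(-8287) = 1 + 8287 = 8288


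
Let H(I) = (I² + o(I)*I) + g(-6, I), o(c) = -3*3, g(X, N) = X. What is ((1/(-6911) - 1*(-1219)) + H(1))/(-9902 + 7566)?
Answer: -4163877/8072048 ≈ -0.51584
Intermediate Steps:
o(c) = -9
H(I) = -6 + I² - 9*I (H(I) = (I² - 9*I) - 6 = -6 + I² - 9*I)
((1/(-6911) - 1*(-1219)) + H(1))/(-9902 + 7566) = ((1/(-6911) - 1*(-1219)) + (-6 + 1² - 9*1))/(-9902 + 7566) = ((-1/6911 + 1219) + (-6 + 1 - 9))/(-2336) = (8424508/6911 - 14)*(-1/2336) = (8327754/6911)*(-1/2336) = -4163877/8072048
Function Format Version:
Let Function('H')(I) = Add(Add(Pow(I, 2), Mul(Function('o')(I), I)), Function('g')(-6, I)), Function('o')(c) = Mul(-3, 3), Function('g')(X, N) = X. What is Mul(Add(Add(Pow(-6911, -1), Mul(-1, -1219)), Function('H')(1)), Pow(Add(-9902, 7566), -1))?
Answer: Rational(-4163877, 8072048) ≈ -0.51584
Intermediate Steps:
Function('o')(c) = -9
Function('H')(I) = Add(-6, Pow(I, 2), Mul(-9, I)) (Function('H')(I) = Add(Add(Pow(I, 2), Mul(-9, I)), -6) = Add(-6, Pow(I, 2), Mul(-9, I)))
Mul(Add(Add(Pow(-6911, -1), Mul(-1, -1219)), Function('H')(1)), Pow(Add(-9902, 7566), -1)) = Mul(Add(Add(Pow(-6911, -1), Mul(-1, -1219)), Add(-6, Pow(1, 2), Mul(-9, 1))), Pow(Add(-9902, 7566), -1)) = Mul(Add(Add(Rational(-1, 6911), 1219), Add(-6, 1, -9)), Pow(-2336, -1)) = Mul(Add(Rational(8424508, 6911), -14), Rational(-1, 2336)) = Mul(Rational(8327754, 6911), Rational(-1, 2336)) = Rational(-4163877, 8072048)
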